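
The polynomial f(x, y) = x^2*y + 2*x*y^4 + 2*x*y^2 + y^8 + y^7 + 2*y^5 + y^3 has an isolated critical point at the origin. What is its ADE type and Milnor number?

The Hessian of f at 0 has rank 0. Corank 2; j^3 = y*(x + y)^2 has shape L^2 M (L != M), so D-series; mu = 9 gives D_9.

Type D9, Milnor number mu = 9.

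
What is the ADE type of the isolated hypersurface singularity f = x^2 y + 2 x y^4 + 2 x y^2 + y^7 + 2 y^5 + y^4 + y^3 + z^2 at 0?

D_5

The Hessian of f at 0 has rank 1. Corank 2; j^3 = y*(x + y)^2 has shape L^2 M (L != M), so D-series; mu = 5 gives D_5.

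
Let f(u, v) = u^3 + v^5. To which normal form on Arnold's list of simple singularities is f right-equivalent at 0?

E_{8}

The Hessian of f at 0 has rank 0. Corank 2; j^3 = u^3 is a perfect cube, so E-series; the 5-jet and mu = 8 give E_8.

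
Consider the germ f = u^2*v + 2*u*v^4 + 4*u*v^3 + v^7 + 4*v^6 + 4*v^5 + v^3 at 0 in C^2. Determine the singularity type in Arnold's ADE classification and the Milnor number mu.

Type D4, Milnor number mu = 4.

The Hessian of f at 0 has rank 0. Corank 2; j^3 = v*(u^2 + v^2) splits into three distinct lines over C (the quadratic factor has nonzero discriminant), so D_4.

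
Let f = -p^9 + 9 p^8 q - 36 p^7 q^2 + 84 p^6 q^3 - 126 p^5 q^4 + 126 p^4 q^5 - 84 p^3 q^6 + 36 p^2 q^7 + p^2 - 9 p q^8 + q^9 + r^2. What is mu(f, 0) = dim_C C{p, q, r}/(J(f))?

8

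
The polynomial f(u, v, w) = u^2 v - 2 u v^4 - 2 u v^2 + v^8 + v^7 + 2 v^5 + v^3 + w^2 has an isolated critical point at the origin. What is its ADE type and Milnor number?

Type D_9, Milnor number mu = 9.

The Hessian of f at 0 is [[0, 0, 0], [0, 0, 0], [0, 0, 2]] with rank 1, so corank 2. A Groebner basis of the Jacobian ideal J(f) in C{u,v,w} is {u^2*v^2 - 16*u^2*v - 2*u^2 + 32*u*v^2 + 3*u*v - 16*v^3 - v^2, -8*u^2*v - u^2 + u*v^3 + 16*u*v^2 + u*v - 8*v^3, -u*v + v^4 + v^2, u^3 - 3*u^2*v + 3*u*v^2 - v^3, w}; counting standard monomials gives mu = 9. Corank 2; j^3 = v*(u - v)^2 has shape L^2 M (L != M), so D-series; mu = 9 gives D_9.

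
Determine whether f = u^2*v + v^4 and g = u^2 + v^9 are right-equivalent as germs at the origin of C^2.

The Hessian of f at 0 is [[0, 0], [0, 0]] with rank 0, so corank 2. A Groebner basis of the Jacobian ideal J(f) in C{u,v} is {u^3, u^2/4 + v^3, u*v}; counting standard monomials gives mu = 5. Corank 2; j^3 = u^2*v has shape L^2 M (L != M), so D-series; mu = 5 gives D_5. The Hessian of g at 0 is [[2, 0], [0, 0]] with rank 1, so corank 1. A Groebner basis of the Jacobian ideal J(g) in C{u,v} is {v^8, u}; counting standard monomials gives mu = 8. Corank 1: A-series; mu = 8 gives A_8. f is D_5 but g is A_8, hence not right-equivalent.

No.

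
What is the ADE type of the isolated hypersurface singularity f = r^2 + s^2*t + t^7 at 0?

D_{8}

The Hessian of f at 0 is [[0, 0, 0], [0, 0, 0], [0, 0, 2]] with rank 1, so corank 2. A Groebner basis of the Jacobian ideal J(f) in C{s,t,r} is {s^2/7 + t^6, s^3, s*t, r}; counting standard monomials gives mu = 8. Corank 2; j^3 = s^2*t has shape L^2 M (L != M), so D-series; mu = 8 gives D_8.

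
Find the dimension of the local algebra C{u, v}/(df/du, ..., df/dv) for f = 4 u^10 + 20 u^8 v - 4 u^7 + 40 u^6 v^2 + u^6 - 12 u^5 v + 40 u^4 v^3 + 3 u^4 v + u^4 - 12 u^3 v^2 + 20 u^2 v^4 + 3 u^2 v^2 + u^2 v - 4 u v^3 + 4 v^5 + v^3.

4

The Hessian of f at 0 has rank 0. Corank 2; j^3 = v*(u^2 + v^2) splits into three distinct lines over C (the quadratic factor has nonzero discriminant), so D_4.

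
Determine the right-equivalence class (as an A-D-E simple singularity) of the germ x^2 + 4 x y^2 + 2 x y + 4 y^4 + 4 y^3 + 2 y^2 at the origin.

A1

The Hessian of f at 0 has rank 2. Corank 0: nondegenerate Morse point, so A_1.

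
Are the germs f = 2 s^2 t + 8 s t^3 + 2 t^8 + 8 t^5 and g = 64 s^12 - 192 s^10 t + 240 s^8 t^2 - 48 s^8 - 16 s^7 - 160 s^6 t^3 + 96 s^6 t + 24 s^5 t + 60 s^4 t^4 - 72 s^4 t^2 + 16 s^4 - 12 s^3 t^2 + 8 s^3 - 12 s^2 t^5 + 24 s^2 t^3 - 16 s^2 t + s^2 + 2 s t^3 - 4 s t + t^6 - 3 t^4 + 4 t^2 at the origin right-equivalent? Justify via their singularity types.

The Hessian of f at 0 is [[0, 0], [0, 0]] with rank 0, so corank 2. A Groebner basis of the Jacobian ideal J(f) in C{s,t} is {s^4, s^3*t - s^2 - 2*s*t^2, s^3/2 + s^2*t^2, s*t/2 + t^3}; counting standard monomials gives mu = 9. Corank 2; j^3 = 2*s^2*t has shape L^2 M (L != M), so D-series; mu = 9 gives D_9. The Hessian of g at 0 is [[2, -4], [-4, 8]] with rank 1, so corank 1. A Groebner basis of the Jacobian ideal J(g) in C{s,t} is {s^2 + s/4 - t/2, s*t + s/8 - t/4, s/16 + t^2 - t/8}; counting standard monomials gives mu = 3. Corank 1: A-series; mu = 3 gives A_3. f is D_9 but g is A_3, hence not right-equivalent.

No.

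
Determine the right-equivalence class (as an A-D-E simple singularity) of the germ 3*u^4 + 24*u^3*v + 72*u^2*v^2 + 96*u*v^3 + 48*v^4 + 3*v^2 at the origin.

A_3

The Hessian of f at 0 has rank 1. Corank 1: A-series; mu = 3 gives A_3.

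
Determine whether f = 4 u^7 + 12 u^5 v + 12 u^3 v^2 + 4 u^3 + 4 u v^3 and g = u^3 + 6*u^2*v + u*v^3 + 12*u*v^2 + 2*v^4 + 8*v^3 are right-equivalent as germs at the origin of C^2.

Yes.

The Hessian of f at 0 has rank 0. Corank 2; j^3 = 4*u^3 is a perfect cube, so E-series; the 4-jet and mu = 7 give E_7. The Hessian of g at 0 has rank 0. Corank 2; j^3 = (u + 2*v)^3 is a perfect cube, so E-series; the 4-jet and mu = 7 give E_7. Both have type E_7, hence right-equivalent.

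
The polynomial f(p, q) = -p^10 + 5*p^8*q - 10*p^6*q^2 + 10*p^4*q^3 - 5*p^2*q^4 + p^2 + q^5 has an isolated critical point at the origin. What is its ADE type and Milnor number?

The Hessian of f at 0 has rank 1. Corank 1: A-series; mu = 4 gives A_4.

Type A_{4}, Milnor number mu = 4.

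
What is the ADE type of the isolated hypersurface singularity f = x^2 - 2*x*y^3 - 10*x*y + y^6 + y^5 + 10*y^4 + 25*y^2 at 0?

A4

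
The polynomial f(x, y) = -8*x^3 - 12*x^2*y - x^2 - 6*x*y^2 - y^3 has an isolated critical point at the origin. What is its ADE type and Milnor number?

The Hessian of f at 0 is [[-2, 0], [0, 0]] with rank 1, so corank 1. A Groebner basis of the Jacobian ideal J(f) in C{x,y} is {y^2, x}; counting standard monomials gives mu = 2. Corank 1: A-series; mu = 2 gives A_2.

Type A_2, Milnor number mu = 2.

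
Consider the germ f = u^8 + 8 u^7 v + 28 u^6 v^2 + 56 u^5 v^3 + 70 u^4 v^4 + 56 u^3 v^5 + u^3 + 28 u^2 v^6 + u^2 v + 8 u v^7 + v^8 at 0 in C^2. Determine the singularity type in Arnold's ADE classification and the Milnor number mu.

Type D_{9}, Milnor number mu = 9.

The Hessian of f at 0 is [[0, 0], [0, 0]] with rank 0, so corank 2. A Groebner basis of the Jacobian ideal J(f) in C{u,v} is {-u*v/8 + v^7, u*v^2, u^2 + u*v}; counting standard monomials gives mu = 9. Corank 2; j^3 = u^2*(u + v) has shape L^2 M (L != M), so D-series; mu = 9 gives D_9.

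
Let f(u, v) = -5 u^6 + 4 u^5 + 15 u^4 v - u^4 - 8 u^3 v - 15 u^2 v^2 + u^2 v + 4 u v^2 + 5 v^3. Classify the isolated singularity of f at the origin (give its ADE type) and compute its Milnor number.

Type D_{4}, Milnor number mu = 4.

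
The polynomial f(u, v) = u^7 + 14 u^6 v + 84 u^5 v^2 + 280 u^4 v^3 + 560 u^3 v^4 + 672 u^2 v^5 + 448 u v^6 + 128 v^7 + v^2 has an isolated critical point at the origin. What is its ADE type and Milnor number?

Type A_{6}, Milnor number mu = 6.

The Hessian of f at 0 has rank 1. Corank 1: A-series; mu = 6 gives A_6.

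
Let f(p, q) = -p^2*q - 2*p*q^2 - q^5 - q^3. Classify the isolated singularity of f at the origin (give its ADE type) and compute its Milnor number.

Type D_{6}, Milnor number mu = 6.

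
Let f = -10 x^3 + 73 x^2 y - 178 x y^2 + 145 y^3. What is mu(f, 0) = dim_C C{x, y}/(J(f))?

The Hessian of f at 0 is [[0, 0], [0, 0]] with rank 0, so corank 2. A Groebner basis of the Jacobian ideal J(f) in C{x,y} is {y^3, x^2 - 71*y^2/11, x*y - 28*y^2/11}; counting standard monomials gives mu = 4. Corank 2; j^3 = -(2*x - 5*y)*(5*x^2 - 24*x*y + 29*y^2) splits into three distinct lines over C (the quadratic factor has nonzero discriminant), so D_4.

4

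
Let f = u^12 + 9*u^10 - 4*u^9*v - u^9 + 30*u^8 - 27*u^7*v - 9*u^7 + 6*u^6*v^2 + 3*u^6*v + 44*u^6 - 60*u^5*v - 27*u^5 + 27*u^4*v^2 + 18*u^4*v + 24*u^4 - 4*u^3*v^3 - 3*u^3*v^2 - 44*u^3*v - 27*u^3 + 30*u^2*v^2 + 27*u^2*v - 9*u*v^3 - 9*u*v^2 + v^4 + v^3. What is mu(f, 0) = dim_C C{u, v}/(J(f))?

7

The Hessian of f at 0 has rank 0. Corank 2; j^3 = -(3*u - v)^3 is a perfect cube, so E-series; the 4-jet and mu = 7 give E_7.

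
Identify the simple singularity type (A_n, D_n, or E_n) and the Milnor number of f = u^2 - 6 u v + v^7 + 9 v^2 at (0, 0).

The Hessian of f at 0 has rank 1. Corank 1: A-series; mu = 6 gives A_6.

Type A_6, Milnor number mu = 6.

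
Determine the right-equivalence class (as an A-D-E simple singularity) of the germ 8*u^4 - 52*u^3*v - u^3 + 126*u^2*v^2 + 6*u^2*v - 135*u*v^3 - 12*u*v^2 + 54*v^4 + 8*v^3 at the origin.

E7

The Hessian of f at 0 has rank 0. Corank 2; j^3 = -(u - 2*v)^3 is a perfect cube, so E-series; the 4-jet and mu = 7 give E_7.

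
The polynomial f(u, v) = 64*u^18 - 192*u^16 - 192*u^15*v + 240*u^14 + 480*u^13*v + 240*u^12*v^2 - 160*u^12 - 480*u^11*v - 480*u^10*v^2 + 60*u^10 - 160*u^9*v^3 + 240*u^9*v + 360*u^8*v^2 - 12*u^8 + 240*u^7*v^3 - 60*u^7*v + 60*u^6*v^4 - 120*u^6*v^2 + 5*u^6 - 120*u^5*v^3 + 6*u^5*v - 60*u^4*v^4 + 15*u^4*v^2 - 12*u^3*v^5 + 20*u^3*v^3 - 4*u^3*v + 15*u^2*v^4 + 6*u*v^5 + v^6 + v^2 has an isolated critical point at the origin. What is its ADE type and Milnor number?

Type A_5, Milnor number mu = 5.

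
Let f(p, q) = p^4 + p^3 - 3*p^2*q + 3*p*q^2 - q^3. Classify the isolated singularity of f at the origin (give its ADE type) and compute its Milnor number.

The Hessian of f at 0 has rank 0. Corank 2; j^3 = (p - q)^3 is a perfect cube, so E-series; the 4-jet and mu = 6 give E_6.

Type E_{6}, Milnor number mu = 6.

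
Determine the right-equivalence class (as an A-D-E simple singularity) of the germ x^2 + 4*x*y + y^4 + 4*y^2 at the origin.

A_{3}

The Hessian of f at 0 has rank 1. Corank 1: A-series; mu = 3 gives A_3.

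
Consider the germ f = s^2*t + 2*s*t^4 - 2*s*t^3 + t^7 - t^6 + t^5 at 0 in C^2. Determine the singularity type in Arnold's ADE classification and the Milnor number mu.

The Hessian of f at 0 has rank 0. Corank 2; j^3 = s^2*t has shape L^2 M (L != M), so D-series; mu = 7 gives D_7.

Type D_7, Milnor number mu = 7.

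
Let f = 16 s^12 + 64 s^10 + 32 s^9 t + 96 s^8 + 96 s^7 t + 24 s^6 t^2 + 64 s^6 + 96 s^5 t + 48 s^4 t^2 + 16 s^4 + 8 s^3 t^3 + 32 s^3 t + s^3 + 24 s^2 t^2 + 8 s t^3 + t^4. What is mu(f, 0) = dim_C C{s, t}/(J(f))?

The Hessian of f at 0 has rank 0. Corank 2; j^3 = s^3 is a perfect cube, so E-series; the 4-jet and mu = 6 give E_6.

6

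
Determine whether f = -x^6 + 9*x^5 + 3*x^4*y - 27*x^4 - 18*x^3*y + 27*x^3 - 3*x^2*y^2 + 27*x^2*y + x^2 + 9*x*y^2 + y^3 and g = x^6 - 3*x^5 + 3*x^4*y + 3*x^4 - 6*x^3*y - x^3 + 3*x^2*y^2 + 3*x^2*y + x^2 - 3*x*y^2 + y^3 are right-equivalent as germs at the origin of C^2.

The Hessian of f at 0 is [[2, 0], [0, 0]] with rank 1, so corank 1. A Groebner basis of the Jacobian ideal J(f) in C{x,y} is {y^2, x}; counting standard monomials gives mu = 2. Corank 1: A-series; mu = 2 gives A_2. The Hessian of g at 0 is [[2, 0], [0, 0]] with rank 1, so corank 1. A Groebner basis of the Jacobian ideal J(g) in C{x,y} is {y^2, x}; counting standard monomials gives mu = 2. Corank 1: A-series; mu = 2 gives A_2. Both have type A_2, hence right-equivalent.

Yes.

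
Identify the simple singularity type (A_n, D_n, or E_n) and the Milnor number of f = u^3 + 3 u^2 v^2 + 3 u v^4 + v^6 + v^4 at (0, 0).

The Hessian of f at 0 has rank 0. Corank 2; j^3 = u^3 is a perfect cube, so E-series; the 4-jet and mu = 6 give E_6.

Type E6, Milnor number mu = 6.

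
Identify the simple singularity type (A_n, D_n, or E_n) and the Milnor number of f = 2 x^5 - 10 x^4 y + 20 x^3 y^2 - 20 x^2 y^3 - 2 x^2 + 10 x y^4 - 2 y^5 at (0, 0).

The Hessian of f at 0 has rank 1. Corank 1: A-series; mu = 4 gives A_4.

Type A4, Milnor number mu = 4.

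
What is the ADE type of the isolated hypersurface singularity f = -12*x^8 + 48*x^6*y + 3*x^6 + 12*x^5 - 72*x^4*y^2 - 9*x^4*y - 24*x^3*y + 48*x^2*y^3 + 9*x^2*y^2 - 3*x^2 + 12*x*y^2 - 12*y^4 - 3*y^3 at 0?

A2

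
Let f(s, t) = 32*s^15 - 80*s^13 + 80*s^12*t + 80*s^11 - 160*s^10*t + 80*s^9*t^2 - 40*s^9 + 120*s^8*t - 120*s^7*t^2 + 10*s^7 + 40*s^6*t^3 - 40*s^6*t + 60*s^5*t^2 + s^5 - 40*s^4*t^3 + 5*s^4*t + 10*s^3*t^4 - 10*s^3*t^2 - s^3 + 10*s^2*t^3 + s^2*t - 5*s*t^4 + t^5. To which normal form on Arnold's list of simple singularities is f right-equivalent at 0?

The Hessian of f at 0 has rank 0. Corank 2; j^3 = -s^2*(s - t) has shape L^2 M (L != M), so D-series; mu = 6 gives D_6.

D_{6}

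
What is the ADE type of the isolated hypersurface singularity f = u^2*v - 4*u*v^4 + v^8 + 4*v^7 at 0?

D_{9}

The Hessian of f at 0 has rank 0. Corank 2; j^3 = u^2*v has shape L^2 M (L != M), so D-series; mu = 9 gives D_9.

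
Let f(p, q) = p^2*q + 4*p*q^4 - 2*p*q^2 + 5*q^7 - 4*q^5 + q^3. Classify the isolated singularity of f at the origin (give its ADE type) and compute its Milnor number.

Type D_{8}, Milnor number mu = 8.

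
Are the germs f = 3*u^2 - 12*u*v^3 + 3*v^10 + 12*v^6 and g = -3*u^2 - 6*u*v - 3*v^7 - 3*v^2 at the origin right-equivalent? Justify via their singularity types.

No.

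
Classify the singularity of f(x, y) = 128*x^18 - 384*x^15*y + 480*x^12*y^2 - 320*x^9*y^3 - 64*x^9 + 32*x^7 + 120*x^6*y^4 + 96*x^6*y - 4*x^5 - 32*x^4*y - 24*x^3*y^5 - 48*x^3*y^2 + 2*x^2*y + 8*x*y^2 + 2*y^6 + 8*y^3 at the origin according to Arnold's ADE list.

The Hessian of f at 0 is [[0, 0], [0, 0]] with rank 0, so corank 2. A Groebner basis of the Jacobian ideal J(f) in C{x,y} is {x*y/32 + y^4 + y^2/16, x^3 - 64*x^2 - 256*x*y + 8*y^3 - 256*y^2, x^2*y + 64*x^2/3 + 256*x*y/3 - 4*y^3 + 256*y^2/3, -16*x^2/3 + x*y^2 - 64*x*y/3 + 2*y^3 - 64*y^2/3}; counting standard monomials gives mu = 7. Corank 2; j^3 = 2*y*(x + 2*y)^2 has shape L^2 M (L != M), so D-series; mu = 7 gives D_7.

D_{7}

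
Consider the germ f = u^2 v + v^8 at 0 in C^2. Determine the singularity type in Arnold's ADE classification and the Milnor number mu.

The Hessian of f at 0 is [[0, 0], [0, 0]] with rank 0, so corank 2. A Groebner basis of the Jacobian ideal J(f) in C{u,v} is {u^2/8 + v^7, u^3, u*v}; counting standard monomials gives mu = 9. Corank 2; j^3 = u^2*v has shape L^2 M (L != M), so D-series; mu = 9 gives D_9.

Type D9, Milnor number mu = 9.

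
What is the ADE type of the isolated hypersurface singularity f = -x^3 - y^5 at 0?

E_{8}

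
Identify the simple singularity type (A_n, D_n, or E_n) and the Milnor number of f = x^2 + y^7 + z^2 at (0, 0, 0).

Type A6, Milnor number mu = 6.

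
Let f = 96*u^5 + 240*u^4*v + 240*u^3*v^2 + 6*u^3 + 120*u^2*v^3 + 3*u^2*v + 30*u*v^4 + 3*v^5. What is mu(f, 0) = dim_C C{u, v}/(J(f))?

The Hessian of f at 0 is [[0, 0], [0, 0]] with rank 0, so corank 2. A Groebner basis of the Jacobian ideal J(f) in C{u,v} is {-u*v/10 + v^4, u*v^2, u^2 + u*v/2}; counting standard monomials gives mu = 6. Corank 2; j^3 = 3*u^2*(2*u + v) has shape L^2 M (L != M), so D-series; mu = 6 gives D_6.

6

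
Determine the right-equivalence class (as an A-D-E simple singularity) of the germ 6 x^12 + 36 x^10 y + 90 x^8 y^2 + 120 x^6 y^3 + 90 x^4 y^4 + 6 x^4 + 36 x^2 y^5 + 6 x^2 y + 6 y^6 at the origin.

D_7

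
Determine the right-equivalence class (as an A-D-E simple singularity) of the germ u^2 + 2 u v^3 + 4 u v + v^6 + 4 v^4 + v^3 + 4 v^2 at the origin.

A_{2}

The Hessian of f at 0 has rank 1. Corank 1: A-series; mu = 2 gives A_2.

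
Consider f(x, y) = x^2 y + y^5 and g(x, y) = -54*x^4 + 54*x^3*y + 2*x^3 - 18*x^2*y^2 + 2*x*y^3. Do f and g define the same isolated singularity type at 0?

The Hessian of f at 0 has rank 0. Corank 2; j^3 = x^2*y has shape L^2 M (L != M), so D-series; mu = 6 gives D_6. The Hessian of g at 0 has rank 0. Corank 2; j^3 = 2*x^3 is a perfect cube, so E-series; the 4-jet and mu = 7 give E_7. f is D_6 but g is E_7, hence not right-equivalent.

No.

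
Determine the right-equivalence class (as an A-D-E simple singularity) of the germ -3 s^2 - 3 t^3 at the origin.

A2

The Hessian of f at 0 is [[-6, 0], [0, 0]] with rank 1, so corank 1. A Groebner basis of the Jacobian ideal J(f) in C{s,t} is {t^2, s}; counting standard monomials gives mu = 2. Corank 1: A-series; mu = 2 gives A_2.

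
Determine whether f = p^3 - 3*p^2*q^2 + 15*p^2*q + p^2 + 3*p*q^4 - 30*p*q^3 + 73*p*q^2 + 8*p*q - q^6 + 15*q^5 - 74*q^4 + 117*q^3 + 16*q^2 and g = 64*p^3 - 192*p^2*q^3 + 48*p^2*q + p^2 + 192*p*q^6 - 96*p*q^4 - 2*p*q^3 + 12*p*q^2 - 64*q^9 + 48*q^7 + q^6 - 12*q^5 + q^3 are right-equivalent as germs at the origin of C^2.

The Hessian of f at 0 has rank 1. Corank 1: A-series; mu = 2 gives A_2. The Hessian of g at 0 has rank 1. Corank 1: A-series; mu = 2 gives A_2. Both have type A_2, hence right-equivalent.

Yes.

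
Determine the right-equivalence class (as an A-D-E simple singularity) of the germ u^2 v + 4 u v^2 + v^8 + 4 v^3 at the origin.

D_9

The Hessian of f at 0 is [[0, 0], [0, 0]] with rank 0, so corank 2. A Groebner basis of the Jacobian ideal J(f) in C{u,v} is {u^2/8 + v^7 - v^2/2, u^3 + 8*v^3, u*v + 2*v^2}; counting standard monomials gives mu = 9. Corank 2; j^3 = v*(u + 2*v)^2 has shape L^2 M (L != M), so D-series; mu = 9 gives D_9.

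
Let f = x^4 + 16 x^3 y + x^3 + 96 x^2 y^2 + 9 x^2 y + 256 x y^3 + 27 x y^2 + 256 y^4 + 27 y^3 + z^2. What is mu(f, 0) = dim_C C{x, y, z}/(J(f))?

The Hessian of f at 0 has rank 1. Corank 2; j^3 = (x + 3*y)^3 is a perfect cube, so E-series; the 4-jet and mu = 6 give E_6.

6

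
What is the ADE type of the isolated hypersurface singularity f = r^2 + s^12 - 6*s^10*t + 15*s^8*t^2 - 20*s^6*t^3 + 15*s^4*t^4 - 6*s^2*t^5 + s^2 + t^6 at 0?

A5

The Hessian of f at 0 has rank 2. Corank 1: A-series; mu = 5 gives A_5.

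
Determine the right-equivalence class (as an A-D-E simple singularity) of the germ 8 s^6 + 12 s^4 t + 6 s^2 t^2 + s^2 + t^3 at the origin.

A2

The Hessian of f at 0 is [[2, 0], [0, 0]] with rank 1, so corank 1. A Groebner basis of the Jacobian ideal J(f) in C{s,t} is {t^2, s}; counting standard monomials gives mu = 2. Corank 1: A-series; mu = 2 gives A_2.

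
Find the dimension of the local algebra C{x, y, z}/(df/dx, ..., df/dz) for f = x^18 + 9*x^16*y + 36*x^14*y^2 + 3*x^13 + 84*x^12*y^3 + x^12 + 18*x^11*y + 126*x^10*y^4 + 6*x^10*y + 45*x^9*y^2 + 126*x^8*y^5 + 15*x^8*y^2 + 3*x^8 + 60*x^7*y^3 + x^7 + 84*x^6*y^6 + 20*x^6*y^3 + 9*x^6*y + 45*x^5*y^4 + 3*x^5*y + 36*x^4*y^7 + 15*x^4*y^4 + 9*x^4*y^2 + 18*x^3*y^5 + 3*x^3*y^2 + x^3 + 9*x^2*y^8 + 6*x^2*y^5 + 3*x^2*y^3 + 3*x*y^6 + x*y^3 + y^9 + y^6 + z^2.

The Hessian of f at 0 has rank 1. Corank 2; j^3 = x^3 is a perfect cube, so E-series; the 4-jet and mu = 7 give E_7.

7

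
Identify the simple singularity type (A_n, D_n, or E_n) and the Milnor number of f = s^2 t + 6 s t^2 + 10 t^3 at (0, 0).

Type D_4, Milnor number mu = 4.

The Hessian of f at 0 is [[0, 0], [0, 0]] with rank 0, so corank 2. A Groebner basis of the Jacobian ideal J(f) in C{s,t} is {t^3, s^2 - 6*t^2, s*t + 3*t^2}; counting standard monomials gives mu = 4. Corank 2; j^3 = t*(s^2 + 6*s*t + 10*t^2) splits into three distinct lines over C (the quadratic factor has nonzero discriminant), so D_4.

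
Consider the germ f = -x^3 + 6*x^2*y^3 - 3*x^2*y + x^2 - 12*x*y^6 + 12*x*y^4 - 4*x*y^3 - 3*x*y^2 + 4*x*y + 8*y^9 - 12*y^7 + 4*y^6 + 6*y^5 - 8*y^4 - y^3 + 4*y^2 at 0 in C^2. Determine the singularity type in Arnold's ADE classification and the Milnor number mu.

Type A_2, Milnor number mu = 2.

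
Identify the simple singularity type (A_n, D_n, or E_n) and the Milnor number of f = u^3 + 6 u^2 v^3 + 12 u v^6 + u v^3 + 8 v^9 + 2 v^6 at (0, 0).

Type E7, Milnor number mu = 7.

The Hessian of f at 0 has rank 0. Corank 2; j^3 = u^3 is a perfect cube, so E-series; the 4-jet and mu = 7 give E_7.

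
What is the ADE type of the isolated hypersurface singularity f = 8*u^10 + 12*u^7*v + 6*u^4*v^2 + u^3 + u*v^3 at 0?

E_7

The Hessian of f at 0 is [[0, 0], [0, 0]] with rank 0, so corank 2. A Groebner basis of the Jacobian ideal J(f) in C{u,v} is {u^3, u*v^2, 3*u^2 + v^3}; counting standard monomials gives mu = 7. Corank 2; j^3 = u^3 is a perfect cube, so E-series; the 4-jet and mu = 7 give E_7.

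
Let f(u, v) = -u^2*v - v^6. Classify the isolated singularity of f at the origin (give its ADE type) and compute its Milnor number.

Type D_{7}, Milnor number mu = 7.

The Hessian of f at 0 has rank 0. Corank 2; j^3 = -u^2*v has shape L^2 M (L != M), so D-series; mu = 7 gives D_7.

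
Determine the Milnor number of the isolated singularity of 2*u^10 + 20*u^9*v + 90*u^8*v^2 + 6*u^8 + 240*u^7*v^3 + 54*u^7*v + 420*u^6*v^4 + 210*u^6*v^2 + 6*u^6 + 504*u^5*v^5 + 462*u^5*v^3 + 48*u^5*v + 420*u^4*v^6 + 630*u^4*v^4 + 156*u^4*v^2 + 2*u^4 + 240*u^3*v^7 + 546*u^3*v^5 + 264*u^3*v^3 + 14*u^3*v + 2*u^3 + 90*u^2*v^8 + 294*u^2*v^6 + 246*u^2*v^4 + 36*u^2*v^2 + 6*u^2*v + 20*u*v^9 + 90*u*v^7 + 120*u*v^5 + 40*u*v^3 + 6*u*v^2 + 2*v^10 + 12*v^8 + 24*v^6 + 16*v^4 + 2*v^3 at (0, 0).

The Hessian of f at 0 is [[0, 0], [0, 0]] with rank 0, so corank 2. A Groebner basis of the Jacobian ideal J(f) in C{u,v} is {3*u^2 + 6*u*v + v^4 + v^3 + 3*v^2, u^3 + 9*u^2 + 18*u*v + 4*v^3 + 9*v^2, u^2*v - 5*u^2 - 10*u*v - 8*v^3/3 - 5*v^2, 2*u^2 + u*v^2 + 4*u*v + 5*v^3/3 + 2*v^2}; counting standard monomials gives mu = 7. Corank 2; j^3 = 2*(u + v)^3 is a perfect cube, so E-series; the 4-jet and mu = 7 give E_7.

7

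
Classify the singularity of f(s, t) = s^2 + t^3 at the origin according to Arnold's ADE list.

A_2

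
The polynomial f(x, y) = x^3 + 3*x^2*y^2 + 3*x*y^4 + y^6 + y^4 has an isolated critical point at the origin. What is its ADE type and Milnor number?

Type E6, Milnor number mu = 6.

The Hessian of f at 0 is [[0, 0], [0, 0]] with rank 0, so corank 2. A Groebner basis of the Jacobian ideal J(f) in C{x,y} is {x^3, x^2*y, x^2/2 + x*y^2, y^3}; counting standard monomials gives mu = 6. Corank 2; j^3 = x^3 is a perfect cube, so E-series; the 4-jet and mu = 6 give E_6.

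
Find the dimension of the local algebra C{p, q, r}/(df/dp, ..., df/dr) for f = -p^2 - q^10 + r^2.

The Hessian of f at 0 is [[-2, 0, 0], [0, 0, 0], [0, 0, 2]] with rank 2, so corank 1. A Groebner basis of the Jacobian ideal J(f) in C{p,q,r} is {q^9, p, r}; counting standard monomials gives mu = 9. Corank 1: A-series; mu = 9 gives A_9.

9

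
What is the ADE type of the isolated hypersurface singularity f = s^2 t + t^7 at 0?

D_{8}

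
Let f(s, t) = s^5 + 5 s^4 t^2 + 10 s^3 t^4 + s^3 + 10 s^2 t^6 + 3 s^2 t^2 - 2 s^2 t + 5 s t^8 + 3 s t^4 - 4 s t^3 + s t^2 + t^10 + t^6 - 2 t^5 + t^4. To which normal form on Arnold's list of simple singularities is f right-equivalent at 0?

D_{6}

The Hessian of f at 0 has rank 0. Corank 2; j^3 = s*(s - t)^2 has shape L^2 M (L != M), so D-series; mu = 6 gives D_6.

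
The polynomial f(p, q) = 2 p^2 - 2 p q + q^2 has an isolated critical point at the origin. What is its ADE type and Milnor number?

Type A_1, Milnor number mu = 1.

The Hessian of f at 0 has rank 2. Corank 0: nondegenerate Morse point, so A_1.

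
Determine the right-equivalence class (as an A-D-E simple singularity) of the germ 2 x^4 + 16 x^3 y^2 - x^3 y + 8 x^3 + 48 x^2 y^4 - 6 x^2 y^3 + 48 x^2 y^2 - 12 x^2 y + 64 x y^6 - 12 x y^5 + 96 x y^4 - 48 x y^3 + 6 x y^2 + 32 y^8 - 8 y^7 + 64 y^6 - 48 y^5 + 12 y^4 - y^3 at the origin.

The Hessian of f at 0 has rank 0. Corank 2; j^3 = (2*x - y)^3 is a perfect cube, so E-series; the 4-jet and mu = 7 give E_7.

E7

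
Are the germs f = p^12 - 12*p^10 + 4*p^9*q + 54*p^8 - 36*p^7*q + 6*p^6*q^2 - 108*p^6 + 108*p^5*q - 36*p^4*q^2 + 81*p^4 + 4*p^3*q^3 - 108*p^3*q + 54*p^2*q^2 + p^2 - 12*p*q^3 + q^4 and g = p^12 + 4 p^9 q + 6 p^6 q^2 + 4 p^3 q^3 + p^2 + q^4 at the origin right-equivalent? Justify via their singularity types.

Yes.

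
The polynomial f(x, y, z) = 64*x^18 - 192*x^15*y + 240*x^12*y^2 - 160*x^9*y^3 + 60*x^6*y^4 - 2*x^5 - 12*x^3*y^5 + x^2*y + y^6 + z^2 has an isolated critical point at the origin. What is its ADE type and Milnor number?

Type D_{7}, Milnor number mu = 7.

The Hessian of f at 0 is [[0, 0, 0], [0, 0, 0], [0, 0, 2]] with rank 1, so corank 2. A Groebner basis of the Jacobian ideal J(f) in C{x,y,z} is {x^2/6 + y^5, x^3, x*y, z}; counting standard monomials gives mu = 7. Corank 2; j^3 = x^2*y has shape L^2 M (L != M), so D-series; mu = 7 gives D_7.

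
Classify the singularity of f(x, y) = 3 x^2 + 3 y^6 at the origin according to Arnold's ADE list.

A5

The Hessian of f at 0 has rank 1. Corank 1: A-series; mu = 5 gives A_5.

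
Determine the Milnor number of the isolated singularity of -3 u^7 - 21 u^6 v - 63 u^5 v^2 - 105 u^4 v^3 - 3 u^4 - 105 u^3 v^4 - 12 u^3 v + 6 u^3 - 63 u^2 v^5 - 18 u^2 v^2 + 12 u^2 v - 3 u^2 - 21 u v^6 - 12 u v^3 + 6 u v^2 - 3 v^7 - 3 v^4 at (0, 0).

6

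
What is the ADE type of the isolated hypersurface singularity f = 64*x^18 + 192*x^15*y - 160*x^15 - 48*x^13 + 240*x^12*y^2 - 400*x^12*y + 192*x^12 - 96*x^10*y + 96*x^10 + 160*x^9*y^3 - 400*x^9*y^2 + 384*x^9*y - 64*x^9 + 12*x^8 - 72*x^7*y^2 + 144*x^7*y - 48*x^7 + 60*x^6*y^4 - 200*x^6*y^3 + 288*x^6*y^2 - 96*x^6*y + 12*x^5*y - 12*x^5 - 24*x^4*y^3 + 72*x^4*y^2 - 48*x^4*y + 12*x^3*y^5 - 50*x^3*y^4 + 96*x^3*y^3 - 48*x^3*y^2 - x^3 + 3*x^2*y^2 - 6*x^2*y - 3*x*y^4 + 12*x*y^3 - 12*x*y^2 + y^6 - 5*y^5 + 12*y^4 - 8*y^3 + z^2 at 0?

E_{8}

The Hessian of f at 0 is [[0, 0, 0], [0, 0, 0], [0, 0, 2]] with rank 1, so corank 2. A Groebner basis of the Jacobian ideal J(f) in C{x,y,z} is {-x^2/64 + x*y^3 + x*y^2/32 - x*y/16 + y^3/16 - y^2/16, y^4, x^3 + 3*x^2/16 - 99*x*y^2/8 + 3*x*y/4 - 67*y^3/4 + 3*y^2/4, x^2*y - x^2/32 + 65*x*y^2/16 - x*y/8 + 33*y^3/8 - y^2/8, z}; counting standard monomials gives mu = 8. Corank 2; j^3 = -(x + 2*y)^3 is a perfect cube, so E-series; the 5-jet and mu = 8 give E_8.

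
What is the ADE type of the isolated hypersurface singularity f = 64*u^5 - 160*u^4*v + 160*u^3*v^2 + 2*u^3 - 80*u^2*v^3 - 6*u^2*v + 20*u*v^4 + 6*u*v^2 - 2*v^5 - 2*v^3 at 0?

E_8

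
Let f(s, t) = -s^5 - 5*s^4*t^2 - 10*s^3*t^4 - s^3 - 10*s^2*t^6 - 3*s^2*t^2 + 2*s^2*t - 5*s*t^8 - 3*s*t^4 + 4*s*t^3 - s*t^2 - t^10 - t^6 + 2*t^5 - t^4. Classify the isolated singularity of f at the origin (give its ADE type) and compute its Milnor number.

Type D_{6}, Milnor number mu = 6.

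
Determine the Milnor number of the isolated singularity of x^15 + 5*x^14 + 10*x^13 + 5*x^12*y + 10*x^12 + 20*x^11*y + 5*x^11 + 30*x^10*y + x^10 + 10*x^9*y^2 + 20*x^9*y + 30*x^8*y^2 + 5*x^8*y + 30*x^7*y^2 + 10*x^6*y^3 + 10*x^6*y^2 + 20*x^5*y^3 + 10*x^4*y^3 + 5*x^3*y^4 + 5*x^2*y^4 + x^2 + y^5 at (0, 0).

4

The Hessian of f at 0 has rank 1. Corank 1: A-series; mu = 4 gives A_4.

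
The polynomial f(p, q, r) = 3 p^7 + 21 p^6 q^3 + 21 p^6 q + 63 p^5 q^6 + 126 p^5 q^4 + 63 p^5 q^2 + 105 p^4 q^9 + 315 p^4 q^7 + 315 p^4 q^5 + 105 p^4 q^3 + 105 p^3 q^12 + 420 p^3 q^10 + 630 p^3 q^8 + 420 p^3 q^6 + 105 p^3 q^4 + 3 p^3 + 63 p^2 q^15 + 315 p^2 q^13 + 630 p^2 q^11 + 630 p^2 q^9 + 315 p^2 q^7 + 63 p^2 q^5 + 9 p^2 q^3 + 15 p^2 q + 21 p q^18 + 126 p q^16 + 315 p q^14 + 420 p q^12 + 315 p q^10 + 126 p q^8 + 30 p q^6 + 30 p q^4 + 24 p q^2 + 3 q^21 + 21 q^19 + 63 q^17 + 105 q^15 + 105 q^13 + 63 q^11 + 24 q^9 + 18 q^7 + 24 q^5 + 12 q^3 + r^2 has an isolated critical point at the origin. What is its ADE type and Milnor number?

Type D_{8}, Milnor number mu = 8.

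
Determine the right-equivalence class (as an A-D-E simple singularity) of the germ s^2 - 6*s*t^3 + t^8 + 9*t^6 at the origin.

A_7

The Hessian of f at 0 is [[2, 0], [0, 0]] with rank 1, so corank 1. A Groebner basis of the Jacobian ideal J(f) in C{s,t} is {s^3, s^2*t, -s/3 + t^3}; counting standard monomials gives mu = 7. Corank 1: A-series; mu = 7 gives A_7.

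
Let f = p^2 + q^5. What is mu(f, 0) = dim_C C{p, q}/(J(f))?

4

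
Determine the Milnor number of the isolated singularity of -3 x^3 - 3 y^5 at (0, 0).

The Hessian of f at 0 is [[0, 0], [0, 0]] with rank 0, so corank 2. A Groebner basis of the Jacobian ideal J(f) in C{x,y} is {y^4, x^2}; counting standard monomials gives mu = 8. Corank 2; j^3 = -3*x^3 is a perfect cube, so E-series; the 5-jet and mu = 8 give E_8.

8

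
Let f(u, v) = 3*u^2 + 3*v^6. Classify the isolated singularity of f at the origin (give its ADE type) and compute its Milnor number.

Type A5, Milnor number mu = 5.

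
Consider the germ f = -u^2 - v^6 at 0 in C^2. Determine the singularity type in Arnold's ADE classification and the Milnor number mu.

The Hessian of f at 0 is [[-2, 0], [0, 0]] with rank 1, so corank 1. A Groebner basis of the Jacobian ideal J(f) in C{u,v} is {v^5, u}; counting standard monomials gives mu = 5. Corank 1: A-series; mu = 5 gives A_5.

Type A_5, Milnor number mu = 5.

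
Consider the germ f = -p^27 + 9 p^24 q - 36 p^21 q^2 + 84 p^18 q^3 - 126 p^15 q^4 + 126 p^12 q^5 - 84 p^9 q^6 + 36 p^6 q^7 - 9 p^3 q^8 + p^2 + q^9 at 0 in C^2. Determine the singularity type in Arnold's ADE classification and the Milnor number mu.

Type A8, Milnor number mu = 8.

The Hessian of f at 0 is [[2, 0], [0, 0]] with rank 1, so corank 1. A Groebner basis of the Jacobian ideal J(f) in C{p,q} is {q^8, p}; counting standard monomials gives mu = 8. Corank 1: A-series; mu = 8 gives A_8.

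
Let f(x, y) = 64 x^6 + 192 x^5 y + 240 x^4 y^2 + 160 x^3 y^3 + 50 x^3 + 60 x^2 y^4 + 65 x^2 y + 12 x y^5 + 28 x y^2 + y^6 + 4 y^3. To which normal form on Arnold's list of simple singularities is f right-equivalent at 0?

D_7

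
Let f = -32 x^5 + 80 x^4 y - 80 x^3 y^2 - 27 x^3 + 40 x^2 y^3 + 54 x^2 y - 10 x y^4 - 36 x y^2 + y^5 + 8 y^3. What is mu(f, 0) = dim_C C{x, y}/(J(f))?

The Hessian of f at 0 is [[0, 0], [0, 0]] with rank 0, so corank 2. A Groebner basis of the Jacobian ideal J(f) in C{x,y} is {y^5, x*y^3 - 5*y^4/8, x^2 - 4*x*y/3 + 4*y^2/9}; counting standard monomials gives mu = 8. Corank 2; j^3 = -(3*x - 2*y)^3 is a perfect cube, so E-series; the 5-jet and mu = 8 give E_8.

8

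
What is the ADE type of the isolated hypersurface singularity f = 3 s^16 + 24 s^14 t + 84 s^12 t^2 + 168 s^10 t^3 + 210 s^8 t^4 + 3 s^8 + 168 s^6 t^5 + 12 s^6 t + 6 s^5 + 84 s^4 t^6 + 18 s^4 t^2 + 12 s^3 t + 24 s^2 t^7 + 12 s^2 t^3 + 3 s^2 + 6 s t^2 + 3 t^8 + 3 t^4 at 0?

The Hessian of f at 0 is [[6, 0], [0, 0]] with rank 1, so corank 1. A Groebner basis of the Jacobian ideal J(f) in C{s,t} is {-s^2 + t^4, s^3 - s*t/2 - t^3/2, s^2*t + s/2 + t^2/2, s^2 + s*t^2}; counting standard monomials gives mu = 7. Corank 1: A-series; mu = 7 gives A_7.

A_7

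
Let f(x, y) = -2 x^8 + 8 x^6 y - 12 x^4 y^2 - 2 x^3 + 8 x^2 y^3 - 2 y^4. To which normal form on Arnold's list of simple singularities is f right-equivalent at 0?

E_{6}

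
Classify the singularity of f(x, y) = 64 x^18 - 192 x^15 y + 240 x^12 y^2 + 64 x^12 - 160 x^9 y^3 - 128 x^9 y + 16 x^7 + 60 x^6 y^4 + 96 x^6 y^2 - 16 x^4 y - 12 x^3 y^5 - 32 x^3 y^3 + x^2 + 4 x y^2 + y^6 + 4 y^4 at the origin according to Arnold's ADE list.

A_{5}

The Hessian of f at 0 has rank 1. Corank 1: A-series; mu = 5 gives A_5.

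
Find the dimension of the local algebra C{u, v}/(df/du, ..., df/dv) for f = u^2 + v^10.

9

The Hessian of f at 0 has rank 1. Corank 1: A-series; mu = 9 gives A_9.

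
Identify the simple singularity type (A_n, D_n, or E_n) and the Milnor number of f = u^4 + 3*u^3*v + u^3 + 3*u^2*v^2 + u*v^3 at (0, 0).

Type E_{7}, Milnor number mu = 7.

The Hessian of f at 0 has rank 0. Corank 2; j^3 = u^3 is a perfect cube, so E-series; the 4-jet and mu = 7 give E_7.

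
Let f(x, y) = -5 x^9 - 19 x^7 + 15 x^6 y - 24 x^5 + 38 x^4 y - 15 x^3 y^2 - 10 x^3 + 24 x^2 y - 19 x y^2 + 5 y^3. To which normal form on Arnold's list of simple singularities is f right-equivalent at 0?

D_4

The Hessian of f at 0 has rank 0. Corank 2; j^3 = -(x - y)*(10*x^2 - 14*x*y + 5*y^2) splits into three distinct lines over C (the quadratic factor has nonzero discriminant), so D_4.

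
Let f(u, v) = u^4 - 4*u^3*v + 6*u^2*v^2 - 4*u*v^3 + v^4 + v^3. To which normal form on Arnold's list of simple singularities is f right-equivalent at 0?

The Hessian of f at 0 is [[0, 0], [0, 0]] with rank 0, so corank 2. A Groebner basis of the Jacobian ideal J(f) in C{u,v} is {u^3 - 3*u^2*v, v^2}; counting standard monomials gives mu = 6. Corank 2; j^3 = v^3 is a perfect cube, so E-series; the 4-jet and mu = 6 give E_6.

E_6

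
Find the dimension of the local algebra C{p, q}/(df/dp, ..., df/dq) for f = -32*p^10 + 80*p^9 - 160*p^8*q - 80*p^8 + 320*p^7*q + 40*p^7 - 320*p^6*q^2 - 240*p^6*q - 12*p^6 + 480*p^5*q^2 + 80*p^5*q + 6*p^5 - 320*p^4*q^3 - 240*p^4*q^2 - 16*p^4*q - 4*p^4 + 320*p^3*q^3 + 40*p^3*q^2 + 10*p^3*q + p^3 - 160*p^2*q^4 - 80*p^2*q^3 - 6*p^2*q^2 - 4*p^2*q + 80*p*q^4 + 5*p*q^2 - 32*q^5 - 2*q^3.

The Hessian of f at 0 has rank 0. Corank 2; j^3 = (p - 2*q)*(p - q)^2 has shape L^2 M (L != M), so D-series; mu = 6 gives D_6.

6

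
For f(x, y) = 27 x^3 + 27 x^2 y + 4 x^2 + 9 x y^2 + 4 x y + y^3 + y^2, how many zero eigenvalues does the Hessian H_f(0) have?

The Hessian at 0 is [[8, 4], [4, 2]] of rank 1; hence corank 1.

1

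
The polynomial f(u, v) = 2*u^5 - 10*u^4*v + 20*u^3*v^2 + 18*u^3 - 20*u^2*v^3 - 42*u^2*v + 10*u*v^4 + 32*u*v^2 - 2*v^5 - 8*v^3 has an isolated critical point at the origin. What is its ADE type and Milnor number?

The Hessian of f at 0 has rank 0. Corank 2; j^3 = 2*(u - v)*(3*u - 2*v)^2 has shape L^2 M (L != M), so D-series; mu = 6 gives D_6.

Type D6, Milnor number mu = 6.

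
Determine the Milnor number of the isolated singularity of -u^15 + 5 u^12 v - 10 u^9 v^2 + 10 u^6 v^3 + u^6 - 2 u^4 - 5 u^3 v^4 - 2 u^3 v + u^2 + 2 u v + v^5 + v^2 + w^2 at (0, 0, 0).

4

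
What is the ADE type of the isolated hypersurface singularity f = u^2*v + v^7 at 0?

D8

The Hessian of f at 0 has rank 0. Corank 2; j^3 = u^2*v has shape L^2 M (L != M), so D-series; mu = 8 gives D_8.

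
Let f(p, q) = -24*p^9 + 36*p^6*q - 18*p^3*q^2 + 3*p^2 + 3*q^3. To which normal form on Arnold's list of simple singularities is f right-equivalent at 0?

The Hessian of f at 0 has rank 1. Corank 1: A-series; mu = 2 gives A_2.

A_{2}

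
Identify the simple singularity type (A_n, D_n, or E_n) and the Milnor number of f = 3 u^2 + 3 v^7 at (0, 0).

Type A_{6}, Milnor number mu = 6.

The Hessian of f at 0 is [[6, 0], [0, 0]] with rank 1, so corank 1. A Groebner basis of the Jacobian ideal J(f) in C{u,v} is {v^6, u}; counting standard monomials gives mu = 6. Corank 1: A-series; mu = 6 gives A_6.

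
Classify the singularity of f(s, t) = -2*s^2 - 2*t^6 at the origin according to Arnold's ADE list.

A5

The Hessian of f at 0 has rank 1. Corank 1: A-series; mu = 5 gives A_5.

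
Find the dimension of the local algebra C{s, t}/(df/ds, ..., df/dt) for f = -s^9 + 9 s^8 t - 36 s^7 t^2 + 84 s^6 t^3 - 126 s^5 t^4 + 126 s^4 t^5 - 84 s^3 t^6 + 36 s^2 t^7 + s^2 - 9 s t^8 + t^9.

8

The Hessian of f at 0 has rank 1. Corank 1: A-series; mu = 8 gives A_8.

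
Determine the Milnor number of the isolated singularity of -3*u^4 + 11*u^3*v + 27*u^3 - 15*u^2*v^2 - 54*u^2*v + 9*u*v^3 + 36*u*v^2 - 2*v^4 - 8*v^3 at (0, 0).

The Hessian of f at 0 is [[0, 0], [0, 0]] with rank 0, so corank 2. A Groebner basis of the Jacobian ideal J(f) in C{u,v} is {19683*u^2 - 26244*u*v + v^4 + 27*v^3 + 8748*v^2, u^3 - 270*u^2 + 360*u*v - 2*v^3/3 - 120*v^2, u^2*v - 243*u^2 + 324*u*v - 7*v^3/9 - 108*v^2, -162*u^2 + u*v^2 + 216*u*v - 8*v^3/9 - 72*v^2}; counting standard monomials gives mu = 7. Corank 2; j^3 = (3*u - 2*v)^3 is a perfect cube, so E-series; the 4-jet and mu = 7 give E_7.

7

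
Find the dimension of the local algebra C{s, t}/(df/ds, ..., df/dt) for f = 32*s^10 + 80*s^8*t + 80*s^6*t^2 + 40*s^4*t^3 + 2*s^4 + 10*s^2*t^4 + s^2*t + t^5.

6

The Hessian of f at 0 is [[0, 0], [0, 0]] with rank 0, so corank 2. A Groebner basis of the Jacobian ideal J(f) in C{s,t} is {s^2/5 + t^4, s^3, s*t}; counting standard monomials gives mu = 6. Corank 2; j^3 = s^2*t has shape L^2 M (L != M), so D-series; mu = 6 gives D_6.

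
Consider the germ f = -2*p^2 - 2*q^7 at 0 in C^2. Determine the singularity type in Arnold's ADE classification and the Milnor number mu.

The Hessian of f at 0 has rank 1. Corank 1: A-series; mu = 6 gives A_6.

Type A6, Milnor number mu = 6.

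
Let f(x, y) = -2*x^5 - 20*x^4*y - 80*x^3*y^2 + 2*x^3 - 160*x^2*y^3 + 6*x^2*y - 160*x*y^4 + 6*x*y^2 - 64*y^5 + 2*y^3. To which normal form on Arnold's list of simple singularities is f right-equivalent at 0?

The Hessian of f at 0 has rank 0. Corank 2; j^3 = 2*(x + y)^3 is a perfect cube, so E-series; the 5-jet and mu = 8 give E_8.

E_{8}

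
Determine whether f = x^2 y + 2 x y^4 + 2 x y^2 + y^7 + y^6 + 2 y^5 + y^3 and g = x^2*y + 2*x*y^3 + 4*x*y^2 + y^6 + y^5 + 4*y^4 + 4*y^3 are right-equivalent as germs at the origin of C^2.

The Hessian of f at 0 has rank 0. Corank 2; j^3 = y*(x + y)^2 has shape L^2 M (L != M), so D-series; mu = 7 gives D_7. The Hessian of g at 0 has rank 0. Corank 2; j^3 = y*(x + 2*y)^2 has shape L^2 M (L != M), so D-series; mu = 7 gives D_7. Both have type D_7, hence right-equivalent.

Yes.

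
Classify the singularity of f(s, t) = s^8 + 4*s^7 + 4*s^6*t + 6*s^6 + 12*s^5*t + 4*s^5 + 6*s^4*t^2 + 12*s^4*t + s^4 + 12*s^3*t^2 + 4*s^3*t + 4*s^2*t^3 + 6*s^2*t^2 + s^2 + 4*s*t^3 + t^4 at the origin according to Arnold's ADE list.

A3

The Hessian of f at 0 is [[2, 0], [0, 0]] with rank 1, so corank 1. A Groebner basis of the Jacobian ideal J(f) in C{s,t} is {t^3, s}; counting standard monomials gives mu = 3. Corank 1: A-series; mu = 3 gives A_3.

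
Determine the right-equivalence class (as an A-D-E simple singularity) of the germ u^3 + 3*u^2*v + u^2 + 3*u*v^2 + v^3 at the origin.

The Hessian of f at 0 is [[2, 0], [0, 0]] with rank 1, so corank 1. A Groebner basis of the Jacobian ideal J(f) in C{u,v} is {v^2, u}; counting standard monomials gives mu = 2. Corank 1: A-series; mu = 2 gives A_2.

A_{2}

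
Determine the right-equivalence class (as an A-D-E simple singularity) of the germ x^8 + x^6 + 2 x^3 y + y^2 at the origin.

The Hessian of f at 0 is [[0, 0], [0, 2]] with rank 1, so corank 1. A Groebner basis of the Jacobian ideal J(f) in C{x,y} is {x^3 + y, x*y^2, y^3}; counting standard monomials gives mu = 7. Corank 1: A-series; mu = 7 gives A_7.

A7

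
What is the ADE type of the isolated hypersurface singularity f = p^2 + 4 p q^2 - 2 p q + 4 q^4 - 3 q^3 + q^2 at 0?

The Hessian of f at 0 has rank 1. Corank 1: A-series; mu = 2 gives A_2.

A2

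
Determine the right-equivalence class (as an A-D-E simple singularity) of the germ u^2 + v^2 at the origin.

The Hessian of f at 0 is [[2, 0], [0, 2]] with rank 2, so corank 0. A Groebner basis of the Jacobian ideal J(f) in C{u,v} is {u, v}; counting standard monomials gives mu = 1. Corank 0: nondegenerate Morse point, so A_1.

A_{1}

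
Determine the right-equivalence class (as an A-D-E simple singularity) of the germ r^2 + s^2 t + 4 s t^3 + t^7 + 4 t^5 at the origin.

D_{8}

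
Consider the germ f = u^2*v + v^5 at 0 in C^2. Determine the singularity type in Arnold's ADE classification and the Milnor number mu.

The Hessian of f at 0 has rank 0. Corank 2; j^3 = u^2*v has shape L^2 M (L != M), so D-series; mu = 6 gives D_6.

Type D6, Milnor number mu = 6.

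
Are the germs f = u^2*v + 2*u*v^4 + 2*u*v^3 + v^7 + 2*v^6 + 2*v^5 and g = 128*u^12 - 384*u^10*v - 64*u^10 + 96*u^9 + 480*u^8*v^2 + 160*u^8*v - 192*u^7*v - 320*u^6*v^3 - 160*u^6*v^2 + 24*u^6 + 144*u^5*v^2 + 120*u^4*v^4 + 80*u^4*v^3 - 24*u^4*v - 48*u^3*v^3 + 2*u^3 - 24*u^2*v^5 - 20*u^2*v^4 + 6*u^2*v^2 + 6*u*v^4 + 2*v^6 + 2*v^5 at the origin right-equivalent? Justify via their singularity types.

The Hessian of f at 0 is [[0, 0], [0, 0]] with rank 0, so corank 2. A Groebner basis of the Jacobian ideal J(f) in C{u,v} is {u^3, u^2*v, -u^2/4 + u*v^2, -u^2/4 + u*v + v^3}; counting standard monomials gives mu = 6. Corank 2; j^3 = u^2*v has shape L^2 M (L != M), so D-series; mu = 6 gives D_6. The Hessian of g at 0 is [[0, 0], [0, 0]] with rank 0, so corank 2. A Groebner basis of the Jacobian ideal J(g) in C{u,v} is {v^4, u^3, u^2/2 + u*v^2}; counting standard monomials gives mu = 8. Corank 2; j^3 = 2*u^3 is a perfect cube, so E-series; the 5-jet and mu = 8 give E_8. f is D_6 but g is E_8, hence not right-equivalent.

No.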